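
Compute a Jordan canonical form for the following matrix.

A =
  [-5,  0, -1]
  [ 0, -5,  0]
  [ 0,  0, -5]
J_2(-5) ⊕ J_1(-5)

The characteristic polynomial is
  det(x·I − A) = x^3 + 15*x^2 + 75*x + 125 = (x + 5)^3

Eigenvalues and multiplicities (the geometric multiplicity of λ is n − rank(A − λI), which equals the number of Jordan blocks for λ):
  λ = -5: algebraic multiplicity = 3, geometric multiplicity = 2

Determining the block sizes for each eigenvalue:
  λ = -5: 2 blocks summing to 3 forces exactly one block of size 2 and the rest size 1 → block sizes [2, 1]

Assembling the blocks gives a Jordan form
J =
  [-5,  1,  0]
  [ 0, -5,  0]
  [ 0,  0, -5]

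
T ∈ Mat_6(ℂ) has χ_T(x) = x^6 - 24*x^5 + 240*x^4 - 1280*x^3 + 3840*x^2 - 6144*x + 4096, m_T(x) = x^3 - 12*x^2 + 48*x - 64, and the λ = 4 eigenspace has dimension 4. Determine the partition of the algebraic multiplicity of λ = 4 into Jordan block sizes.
Block sizes for λ = 4: [3, 1, 1, 1]

Step 1 — from the characteristic polynomial, algebraic multiplicity of λ = 4 is 6. From dim ker(T − (4)·I) = 4, there are exactly 4 Jordan blocks for λ = 4.
Step 2 — from the minimal polynomial, the factor (x − 4)^3 tells us the largest block for λ = 4 has size 3.
Step 3 — with total size 6, 4 blocks, and largest block 3, the block sizes (in nonincreasing order) are [3, 1, 1, 1].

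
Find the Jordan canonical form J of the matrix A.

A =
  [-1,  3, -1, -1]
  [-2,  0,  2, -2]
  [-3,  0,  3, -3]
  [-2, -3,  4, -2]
J_2(0) ⊕ J_2(0)

The characteristic polynomial is
  det(x·I − A) = x^4

Eigenvalues and multiplicities (the geometric multiplicity of λ is n − rank(A − λI), which equals the number of Jordan blocks for λ):
  λ = 0: algebraic multiplicity = 4, geometric multiplicity = 2

Determining the block sizes for each eigenvalue:
  λ = 0: with am = 4 and gm = 2, the partition is not yet determined (e.g. several partitions of 4 into 2 parts exist). Let N = A − (0)·I. Computing rank(N^1) = 2, rank(N^2) = 0; the number of blocks of size ≥ j is rank(N^{j−1}) − rank(N^j), giving [2, 2]. So we have 2 block(s) of size 2 → block sizes [2, 2]

Assembling the blocks gives a Jordan form
J =
  [0, 1, 0, 0]
  [0, 0, 0, 0]
  [0, 0, 0, 1]
  [0, 0, 0, 0]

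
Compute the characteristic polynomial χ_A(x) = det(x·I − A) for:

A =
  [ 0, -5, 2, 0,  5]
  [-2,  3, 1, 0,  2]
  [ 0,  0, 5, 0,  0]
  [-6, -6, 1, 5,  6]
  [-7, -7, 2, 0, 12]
x^5 - 25*x^4 + 250*x^3 - 1250*x^2 + 3125*x - 3125

Expanding det(x·I − A) (e.g. by cofactor expansion or by noting that A is similar to its Jordan form J, which has the same characteristic polynomial as A) gives
  χ_A(x) = x^5 - 25*x^4 + 250*x^3 - 1250*x^2 + 3125*x - 3125
which factors as (x - 5)^5. The eigenvalues (with algebraic multiplicities) are λ = 5 with multiplicity 5.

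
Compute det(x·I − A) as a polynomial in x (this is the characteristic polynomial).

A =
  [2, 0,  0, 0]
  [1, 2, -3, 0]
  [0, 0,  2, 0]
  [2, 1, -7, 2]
x^4 - 8*x^3 + 24*x^2 - 32*x + 16

Expanding det(x·I − A) (e.g. by cofactor expansion or by noting that A is similar to its Jordan form J, which has the same characteristic polynomial as A) gives
  χ_A(x) = x^4 - 8*x^3 + 24*x^2 - 32*x + 16
which factors as (x - 2)^4. The eigenvalues (with algebraic multiplicities) are λ = 2 with multiplicity 4.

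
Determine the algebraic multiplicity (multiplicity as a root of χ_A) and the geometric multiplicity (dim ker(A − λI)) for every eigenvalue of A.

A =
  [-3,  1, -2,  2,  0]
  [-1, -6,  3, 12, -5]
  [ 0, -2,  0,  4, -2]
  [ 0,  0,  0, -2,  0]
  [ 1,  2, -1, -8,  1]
λ = -2: alg = 5, geom = 3

Step 1 — factor the characteristic polynomial to read off the algebraic multiplicities:
  χ_A(x) = (x + 2)^5

Step 2 — compute geometric multiplicities via the rank-nullity identity g(λ) = n − rank(A − λI):
  rank(A − (-2)·I) = 2, so dim ker(A − (-2)·I) = n − 2 = 3

Summary:
  λ = -2: algebraic multiplicity = 5, geometric multiplicity = 3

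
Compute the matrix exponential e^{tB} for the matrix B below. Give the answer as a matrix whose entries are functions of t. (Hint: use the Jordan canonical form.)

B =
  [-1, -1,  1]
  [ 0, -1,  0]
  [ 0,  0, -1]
e^{tB} =
  [exp(-t), -t*exp(-t), t*exp(-t)]
  [0, exp(-t), 0]
  [0, 0, exp(-t)]

Strategy: write B = P · J · P⁻¹ where J is a Jordan canonical form, so e^{tB} = P · e^{tJ} · P⁻¹, and e^{tJ} can be computed block-by-block.

B has Jordan form
J =
  [-1,  1,  0]
  [ 0, -1,  0]
  [ 0,  0, -1]
(up to reordering of blocks).

Per-block formulas:
  For a 2×2 Jordan block J_2(-1): exp(t · J_2(-1)) = e^(-1t)·(I + t·N), where N is the 2×2 nilpotent shift.
  For a 1×1 block at λ = -1: exp(t · [-1]) = [e^(-1t)].

After assembling e^{tJ} and conjugating by P, we get:

e^{tB} =
  [exp(-t), -t*exp(-t), t*exp(-t)]
  [0, exp(-t), 0]
  [0, 0, exp(-t)]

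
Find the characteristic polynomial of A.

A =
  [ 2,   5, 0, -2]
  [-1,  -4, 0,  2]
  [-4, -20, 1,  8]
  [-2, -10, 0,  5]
x^4 - 4*x^3 + 6*x^2 - 4*x + 1

Expanding det(x·I − A) (e.g. by cofactor expansion or by noting that A is similar to its Jordan form J, which has the same characteristic polynomial as A) gives
  χ_A(x) = x^4 - 4*x^3 + 6*x^2 - 4*x + 1
which factors as (x - 1)^4. The eigenvalues (with algebraic multiplicities) are λ = 1 with multiplicity 4.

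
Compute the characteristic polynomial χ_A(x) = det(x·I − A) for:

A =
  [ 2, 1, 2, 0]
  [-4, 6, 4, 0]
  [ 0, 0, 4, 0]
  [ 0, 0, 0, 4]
x^4 - 16*x^3 + 96*x^2 - 256*x + 256

Expanding det(x·I − A) (e.g. by cofactor expansion or by noting that A is similar to its Jordan form J, which has the same characteristic polynomial as A) gives
  χ_A(x) = x^4 - 16*x^3 + 96*x^2 - 256*x + 256
which factors as (x - 4)^4. The eigenvalues (with algebraic multiplicities) are λ = 4 with multiplicity 4.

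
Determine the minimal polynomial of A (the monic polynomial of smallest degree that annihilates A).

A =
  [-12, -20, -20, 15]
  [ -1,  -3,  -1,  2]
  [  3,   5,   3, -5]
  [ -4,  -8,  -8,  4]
x^2 + 4*x + 4

The characteristic polynomial is χ_A(x) = (x + 2)^4, so the eigenvalues are known. The minimal polynomial is
  m_A(x) = Π_λ (x − λ)^{k_λ}
where k_λ is the size of the *largest* Jordan block for λ (equivalently, the smallest k with (A − λI)^k v = 0 for every generalised eigenvector v of λ).

  λ = -2: largest Jordan block has size 2, contributing (x + 2)^2

So m_A(x) = (x + 2)^2 = x^2 + 4*x + 4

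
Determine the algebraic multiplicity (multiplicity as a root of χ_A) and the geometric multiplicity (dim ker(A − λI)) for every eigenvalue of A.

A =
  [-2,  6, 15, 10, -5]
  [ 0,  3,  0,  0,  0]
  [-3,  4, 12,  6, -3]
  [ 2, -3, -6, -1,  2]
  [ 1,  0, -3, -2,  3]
λ = 3: alg = 5, geom = 2

Step 1 — factor the characteristic polynomial to read off the algebraic multiplicities:
  χ_A(x) = (x - 3)^5

Step 2 — compute geometric multiplicities via the rank-nullity identity g(λ) = n − rank(A − λI):
  rank(A − (3)·I) = 3, so dim ker(A − (3)·I) = n − 3 = 2

Summary:
  λ = 3: algebraic multiplicity = 5, geometric multiplicity = 2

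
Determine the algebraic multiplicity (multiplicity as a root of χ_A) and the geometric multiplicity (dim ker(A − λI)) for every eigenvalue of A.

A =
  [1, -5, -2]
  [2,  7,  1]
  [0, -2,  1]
λ = 3: alg = 3, geom = 1

Step 1 — factor the characteristic polynomial to read off the algebraic multiplicities:
  χ_A(x) = (x - 3)^3

Step 2 — compute geometric multiplicities via the rank-nullity identity g(λ) = n − rank(A − λI):
  rank(A − (3)·I) = 2, so dim ker(A − (3)·I) = n − 2 = 1

Summary:
  λ = 3: algebraic multiplicity = 3, geometric multiplicity = 1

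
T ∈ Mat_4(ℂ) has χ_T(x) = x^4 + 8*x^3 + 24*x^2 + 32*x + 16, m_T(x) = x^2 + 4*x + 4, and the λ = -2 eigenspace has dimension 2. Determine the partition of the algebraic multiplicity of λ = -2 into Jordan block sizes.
Block sizes for λ = -2: [2, 2]

Step 1 — from the characteristic polynomial, algebraic multiplicity of λ = -2 is 4. From dim ker(T − (-2)·I) = 2, there are exactly 2 Jordan blocks for λ = -2.
Step 2 — from the minimal polynomial, the factor (x + 2)^2 tells us the largest block for λ = -2 has size 2.
Step 3 — with total size 4, 2 blocks, and largest block 2, the block sizes (in nonincreasing order) are [2, 2].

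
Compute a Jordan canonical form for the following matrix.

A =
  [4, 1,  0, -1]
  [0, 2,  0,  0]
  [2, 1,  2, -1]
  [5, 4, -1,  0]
J_3(2) ⊕ J_1(2)

The characteristic polynomial is
  det(x·I − A) = x^4 - 8*x^3 + 24*x^2 - 32*x + 16 = (x - 2)^4

Eigenvalues and multiplicities (the geometric multiplicity of λ is n − rank(A − λI), which equals the number of Jordan blocks for λ):
  λ = 2: algebraic multiplicity = 4, geometric multiplicity = 2

Determining the block sizes for each eigenvalue:
  λ = 2: with am = 4 and gm = 2, the partition is not yet determined (e.g. several partitions of 4 into 2 parts exist). Let N = A − (2)·I. Computing rank(N^1) = 2, rank(N^2) = 1, rank(N^3) = 0; the number of blocks of size ≥ j is rank(N^{j−1}) − rank(N^j), giving [2, 1, 1]. So we have 1 block(s) of size 3, 1 block(s) of size 1 → block sizes [3, 1]

Assembling the blocks gives a Jordan form
J =
  [2, 1, 0, 0]
  [0, 2, 1, 0]
  [0, 0, 2, 0]
  [0, 0, 0, 2]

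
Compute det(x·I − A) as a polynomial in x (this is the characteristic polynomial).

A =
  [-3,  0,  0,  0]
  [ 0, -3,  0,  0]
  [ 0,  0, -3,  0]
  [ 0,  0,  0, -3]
x^4 + 12*x^3 + 54*x^2 + 108*x + 81

Expanding det(x·I − A) (e.g. by cofactor expansion or by noting that A is similar to its Jordan form J, which has the same characteristic polynomial as A) gives
  χ_A(x) = x^4 + 12*x^3 + 54*x^2 + 108*x + 81
which factors as (x + 3)^4. The eigenvalues (with algebraic multiplicities) are λ = -3 with multiplicity 4.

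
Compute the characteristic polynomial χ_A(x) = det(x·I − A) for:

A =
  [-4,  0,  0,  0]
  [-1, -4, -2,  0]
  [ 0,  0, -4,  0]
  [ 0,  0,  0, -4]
x^4 + 16*x^3 + 96*x^2 + 256*x + 256

Expanding det(x·I − A) (e.g. by cofactor expansion or by noting that A is similar to its Jordan form J, which has the same characteristic polynomial as A) gives
  χ_A(x) = x^4 + 16*x^3 + 96*x^2 + 256*x + 256
which factors as (x + 4)^4. The eigenvalues (with algebraic multiplicities) are λ = -4 with multiplicity 4.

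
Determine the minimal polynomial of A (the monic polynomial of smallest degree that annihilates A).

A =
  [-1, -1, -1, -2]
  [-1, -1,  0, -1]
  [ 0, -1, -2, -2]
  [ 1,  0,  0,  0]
x^3 + 3*x^2 + 3*x + 1

The characteristic polynomial is χ_A(x) = (x + 1)^4, so the eigenvalues are known. The minimal polynomial is
  m_A(x) = Π_λ (x − λ)^{k_λ}
where k_λ is the size of the *largest* Jordan block for λ (equivalently, the smallest k with (A − λI)^k v = 0 for every generalised eigenvector v of λ).

  λ = -1: largest Jordan block has size 3, contributing (x + 1)^3

So m_A(x) = (x + 1)^3 = x^3 + 3*x^2 + 3*x + 1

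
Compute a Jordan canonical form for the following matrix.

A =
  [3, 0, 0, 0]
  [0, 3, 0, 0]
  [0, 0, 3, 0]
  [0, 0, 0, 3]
J_1(3) ⊕ J_1(3) ⊕ J_1(3) ⊕ J_1(3)

The characteristic polynomial is
  det(x·I − A) = x^4 - 12*x^3 + 54*x^2 - 108*x + 81 = (x - 3)^4

Eigenvalues and multiplicities (the geometric multiplicity of λ is n − rank(A − λI), which equals the number of Jordan blocks for λ):
  λ = 3: algebraic multiplicity = 4, geometric multiplicity = 4

Determining the block sizes for each eigenvalue:
  λ = 3: gm = am = 4, so every block has size 1 → block sizes [1, 1, 1, 1]

Assembling the blocks gives a Jordan form
J =
  [3, 0, 0, 0]
  [0, 3, 0, 0]
  [0, 0, 3, 0]
  [0, 0, 0, 3]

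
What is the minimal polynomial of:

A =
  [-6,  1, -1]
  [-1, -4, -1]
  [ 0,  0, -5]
x^2 + 10*x + 25

The characteristic polynomial is χ_A(x) = (x + 5)^3, so the eigenvalues are known. The minimal polynomial is
  m_A(x) = Π_λ (x − λ)^{k_λ}
where k_λ is the size of the *largest* Jordan block for λ (equivalently, the smallest k with (A − λI)^k v = 0 for every generalised eigenvector v of λ).

  λ = -5: largest Jordan block has size 2, contributing (x + 5)^2

So m_A(x) = (x + 5)^2 = x^2 + 10*x + 25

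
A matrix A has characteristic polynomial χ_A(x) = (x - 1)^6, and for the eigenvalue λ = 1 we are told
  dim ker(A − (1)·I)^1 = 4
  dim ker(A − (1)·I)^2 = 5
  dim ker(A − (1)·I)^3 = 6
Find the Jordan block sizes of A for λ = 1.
Block sizes for λ = 1: [3, 1, 1, 1]

From the dimensions of kernels of powers, the number of Jordan blocks of size at least j is d_j − d_{j−1} where d_j = dim ker(N^j) (with d_0 = 0). Computing the differences gives [4, 1, 1].
The number of blocks of size exactly k is (#blocks of size ≥ k) − (#blocks of size ≥ k + 1), so the partition is: 3 block(s) of size 1, 1 block(s) of size 3.
In nonincreasing order the block sizes are [3, 1, 1, 1].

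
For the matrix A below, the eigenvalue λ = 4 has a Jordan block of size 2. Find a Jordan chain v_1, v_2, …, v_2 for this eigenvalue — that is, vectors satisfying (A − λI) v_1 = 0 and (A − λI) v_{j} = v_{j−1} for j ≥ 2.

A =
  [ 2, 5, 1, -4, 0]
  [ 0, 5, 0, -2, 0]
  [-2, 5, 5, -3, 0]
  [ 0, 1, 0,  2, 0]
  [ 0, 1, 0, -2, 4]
A Jordan chain for λ = 4 of length 2:
v_1 = (2, 0, 4, 0, 0)ᵀ
v_2 = (5, 4, 0, 2, 0)ᵀ

Let N = A − (4)·I. We want v_2 with N^2 v_2 = 0 but N^1 v_2 ≠ 0; then v_{j-1} := N · v_j for j = 2, …, 2.

Pick v_2 = (5, 4, 0, 2, 0)ᵀ.
Then v_1 = N · v_2 = (2, 0, 4, 0, 0)ᵀ.

Sanity check: (A − (4)·I) v_1 = (0, 0, 0, 0, 0)ᵀ = 0. ✓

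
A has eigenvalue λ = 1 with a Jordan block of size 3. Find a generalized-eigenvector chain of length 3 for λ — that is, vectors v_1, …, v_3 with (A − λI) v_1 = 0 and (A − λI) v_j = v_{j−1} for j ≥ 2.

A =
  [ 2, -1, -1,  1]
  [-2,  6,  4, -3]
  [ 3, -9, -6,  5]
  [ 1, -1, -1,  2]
A Jordan chain for λ = 1 of length 3:
v_1 = (1, -3, 5, 1)ᵀ
v_2 = (1, -2, 3, 1)ᵀ
v_3 = (1, 0, 0, 0)ᵀ

Let N = A − (1)·I. We want v_3 with N^3 v_3 = 0 but N^2 v_3 ≠ 0; then v_{j-1} := N · v_j for j = 3, …, 2.

Pick v_3 = (1, 0, 0, 0)ᵀ.
Then v_2 = N · v_3 = (1, -2, 3, 1)ᵀ.
Then v_1 = N · v_2 = (1, -3, 5, 1)ᵀ.

Sanity check: (A − (1)·I) v_1 = (0, 0, 0, 0)ᵀ = 0. ✓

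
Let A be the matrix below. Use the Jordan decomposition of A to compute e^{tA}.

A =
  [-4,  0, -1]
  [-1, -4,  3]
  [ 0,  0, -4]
e^{tA} =
  [exp(-4*t), 0, -t*exp(-4*t)]
  [-t*exp(-4*t), exp(-4*t), t^2*exp(-4*t)/2 + 3*t*exp(-4*t)]
  [0, 0, exp(-4*t)]

Strategy: write A = P · J · P⁻¹ where J is a Jordan canonical form, so e^{tA} = P · e^{tJ} · P⁻¹, and e^{tJ} can be computed block-by-block.

A has Jordan form
J =
  [-4,  1,  0]
  [ 0, -4,  1]
  [ 0,  0, -4]
(up to reordering of blocks).

Per-block formulas:
  For a 3×3 Jordan block J_3(-4): exp(t · J_3(-4)) = e^(-4t)·(I + t·N + (t^2/2)·N^2), where N is the 3×3 nilpotent shift.

After assembling e^{tJ} and conjugating by P, we get:

e^{tA} =
  [exp(-4*t), 0, -t*exp(-4*t)]
  [-t*exp(-4*t), exp(-4*t), t^2*exp(-4*t)/2 + 3*t*exp(-4*t)]
  [0, 0, exp(-4*t)]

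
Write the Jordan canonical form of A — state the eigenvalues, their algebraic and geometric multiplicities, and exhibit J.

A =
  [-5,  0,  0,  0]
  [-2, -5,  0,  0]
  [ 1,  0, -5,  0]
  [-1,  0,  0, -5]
J_2(-5) ⊕ J_1(-5) ⊕ J_1(-5)

The characteristic polynomial is
  det(x·I − A) = x^4 + 20*x^3 + 150*x^2 + 500*x + 625 = (x + 5)^4

Eigenvalues and multiplicities (the geometric multiplicity of λ is n − rank(A − λI), which equals the number of Jordan blocks for λ):
  λ = -5: algebraic multiplicity = 4, geometric multiplicity = 3

Determining the block sizes for each eigenvalue:
  λ = -5: 3 blocks summing to 4 forces exactly one block of size 2 and the rest size 1 → block sizes [2, 1, 1]

Assembling the blocks gives a Jordan form
J =
  [-5,  1,  0,  0]
  [ 0, -5,  0,  0]
  [ 0,  0, -5,  0]
  [ 0,  0,  0, -5]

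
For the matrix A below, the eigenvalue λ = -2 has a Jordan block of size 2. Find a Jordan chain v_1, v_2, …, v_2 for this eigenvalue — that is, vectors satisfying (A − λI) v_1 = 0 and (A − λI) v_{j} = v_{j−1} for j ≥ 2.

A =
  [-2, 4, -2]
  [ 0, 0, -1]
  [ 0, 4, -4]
A Jordan chain for λ = -2 of length 2:
v_1 = (4, 2, 4)ᵀ
v_2 = (0, 1, 0)ᵀ

Let N = A − (-2)·I. We want v_2 with N^2 v_2 = 0 but N^1 v_2 ≠ 0; then v_{j-1} := N · v_j for j = 2, …, 2.

Pick v_2 = (0, 1, 0)ᵀ.
Then v_1 = N · v_2 = (4, 2, 4)ᵀ.

Sanity check: (A − (-2)·I) v_1 = (0, 0, 0)ᵀ = 0. ✓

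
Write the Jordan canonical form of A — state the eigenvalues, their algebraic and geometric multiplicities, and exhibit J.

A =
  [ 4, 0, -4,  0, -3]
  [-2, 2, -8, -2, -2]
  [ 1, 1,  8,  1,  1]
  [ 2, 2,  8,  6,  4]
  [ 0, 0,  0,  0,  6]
J_1(4) ⊕ J_1(4) ⊕ J_3(6)

The characteristic polynomial is
  det(x·I − A) = x^5 - 26*x^4 + 268*x^3 - 1368*x^2 + 3456*x - 3456 = (x - 6)^3*(x - 4)^2

Eigenvalues and multiplicities (the geometric multiplicity of λ is n − rank(A − λI), which equals the number of Jordan blocks for λ):
  λ = 4: algebraic multiplicity = 2, geometric multiplicity = 2
  λ = 6: algebraic multiplicity = 3, geometric multiplicity = 1

Determining the block sizes for each eigenvalue:
  λ = 4: gm = am = 2, so every block has size 1 → block sizes [1, 1]
  λ = 6: one block (gm = 1), so the single block has size am = 3 → block sizes [3]

Assembling the blocks gives a Jordan form
J =
  [4, 0, 0, 0, 0]
  [0, 4, 0, 0, 0]
  [0, 0, 6, 1, 0]
  [0, 0, 0, 6, 1]
  [0, 0, 0, 0, 6]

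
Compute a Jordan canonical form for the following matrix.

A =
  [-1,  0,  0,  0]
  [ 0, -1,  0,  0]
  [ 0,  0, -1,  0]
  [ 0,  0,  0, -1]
J_1(-1) ⊕ J_1(-1) ⊕ J_1(-1) ⊕ J_1(-1)

The characteristic polynomial is
  det(x·I − A) = x^4 + 4*x^3 + 6*x^2 + 4*x + 1 = (x + 1)^4

Eigenvalues and multiplicities (the geometric multiplicity of λ is n − rank(A − λI), which equals the number of Jordan blocks for λ):
  λ = -1: algebraic multiplicity = 4, geometric multiplicity = 4

Determining the block sizes for each eigenvalue:
  λ = -1: gm = am = 4, so every block has size 1 → block sizes [1, 1, 1, 1]

Assembling the blocks gives a Jordan form
J =
  [-1,  0,  0,  0]
  [ 0, -1,  0,  0]
  [ 0,  0, -1,  0]
  [ 0,  0,  0, -1]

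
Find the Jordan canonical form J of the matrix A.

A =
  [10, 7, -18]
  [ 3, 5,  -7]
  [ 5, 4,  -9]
J_3(2)

The characteristic polynomial is
  det(x·I − A) = x^3 - 6*x^2 + 12*x - 8 = (x - 2)^3

Eigenvalues and multiplicities (the geometric multiplicity of λ is n − rank(A − λI), which equals the number of Jordan blocks for λ):
  λ = 2: algebraic multiplicity = 3, geometric multiplicity = 1

Determining the block sizes for each eigenvalue:
  λ = 2: one block (gm = 1), so the single block has size am = 3 → block sizes [3]

Assembling the blocks gives a Jordan form
J =
  [2, 1, 0]
  [0, 2, 1]
  [0, 0, 2]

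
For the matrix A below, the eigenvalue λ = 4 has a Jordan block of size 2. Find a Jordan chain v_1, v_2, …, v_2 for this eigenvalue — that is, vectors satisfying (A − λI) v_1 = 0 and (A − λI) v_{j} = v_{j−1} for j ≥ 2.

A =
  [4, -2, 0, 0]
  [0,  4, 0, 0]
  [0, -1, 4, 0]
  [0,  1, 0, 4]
A Jordan chain for λ = 4 of length 2:
v_1 = (-2, 0, -1, 1)ᵀ
v_2 = (0, 1, 0, 0)ᵀ

Let N = A − (4)·I. We want v_2 with N^2 v_2 = 0 but N^1 v_2 ≠ 0; then v_{j-1} := N · v_j for j = 2, …, 2.

Pick v_2 = (0, 1, 0, 0)ᵀ.
Then v_1 = N · v_2 = (-2, 0, -1, 1)ᵀ.

Sanity check: (A − (4)·I) v_1 = (0, 0, 0, 0)ᵀ = 0. ✓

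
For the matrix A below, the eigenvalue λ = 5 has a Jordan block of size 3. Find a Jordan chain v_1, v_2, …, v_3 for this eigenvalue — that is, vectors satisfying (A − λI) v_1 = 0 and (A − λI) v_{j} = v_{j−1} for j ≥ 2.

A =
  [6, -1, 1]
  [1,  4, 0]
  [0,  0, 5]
A Jordan chain for λ = 5 of length 3:
v_1 = (1, 1, 0)ᵀ
v_2 = (1, 0, 0)ᵀ
v_3 = (0, 0, 1)ᵀ

Let N = A − (5)·I. We want v_3 with N^3 v_3 = 0 but N^2 v_3 ≠ 0; then v_{j-1} := N · v_j for j = 3, …, 2.

Pick v_3 = (0, 0, 1)ᵀ.
Then v_2 = N · v_3 = (1, 0, 0)ᵀ.
Then v_1 = N · v_2 = (1, 1, 0)ᵀ.

Sanity check: (A − (5)·I) v_1 = (0, 0, 0)ᵀ = 0. ✓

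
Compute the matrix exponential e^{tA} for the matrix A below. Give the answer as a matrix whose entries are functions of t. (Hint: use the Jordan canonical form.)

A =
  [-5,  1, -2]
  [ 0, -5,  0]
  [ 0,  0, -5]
e^{tA} =
  [exp(-5*t), t*exp(-5*t), -2*t*exp(-5*t)]
  [0, exp(-5*t), 0]
  [0, 0, exp(-5*t)]

Strategy: write A = P · J · P⁻¹ where J is a Jordan canonical form, so e^{tA} = P · e^{tJ} · P⁻¹, and e^{tJ} can be computed block-by-block.

A has Jordan form
J =
  [-5,  1,  0]
  [ 0, -5,  0]
  [ 0,  0, -5]
(up to reordering of blocks).

Per-block formulas:
  For a 2×2 Jordan block J_2(-5): exp(t · J_2(-5)) = e^(-5t)·(I + t·N), where N is the 2×2 nilpotent shift.
  For a 1×1 block at λ = -5: exp(t · [-5]) = [e^(-5t)].

After assembling e^{tJ} and conjugating by P, we get:

e^{tA} =
  [exp(-5*t), t*exp(-5*t), -2*t*exp(-5*t)]
  [0, exp(-5*t), 0]
  [0, 0, exp(-5*t)]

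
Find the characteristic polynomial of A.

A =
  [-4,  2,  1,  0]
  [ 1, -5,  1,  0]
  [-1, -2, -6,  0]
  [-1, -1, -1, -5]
x^4 + 20*x^3 + 150*x^2 + 500*x + 625

Expanding det(x·I − A) (e.g. by cofactor expansion or by noting that A is similar to its Jordan form J, which has the same characteristic polynomial as A) gives
  χ_A(x) = x^4 + 20*x^3 + 150*x^2 + 500*x + 625
which factors as (x + 5)^4. The eigenvalues (with algebraic multiplicities) are λ = -5 with multiplicity 4.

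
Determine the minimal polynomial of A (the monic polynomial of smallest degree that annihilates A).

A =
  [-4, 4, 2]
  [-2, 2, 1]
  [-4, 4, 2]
x^2

The characteristic polynomial is χ_A(x) = x^3, so the eigenvalues are known. The minimal polynomial is
  m_A(x) = Π_λ (x − λ)^{k_λ}
where k_λ is the size of the *largest* Jordan block for λ (equivalently, the smallest k with (A − λI)^k v = 0 for every generalised eigenvector v of λ).

  λ = 0: largest Jordan block has size 2, contributing (x − 0)^2

So m_A(x) = x^2 = x^2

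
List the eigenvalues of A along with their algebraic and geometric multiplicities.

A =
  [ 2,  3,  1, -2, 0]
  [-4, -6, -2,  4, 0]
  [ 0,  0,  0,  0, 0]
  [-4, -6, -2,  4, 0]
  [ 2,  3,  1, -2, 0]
λ = 0: alg = 5, geom = 4

Step 1 — factor the characteristic polynomial to read off the algebraic multiplicities:
  χ_A(x) = x^5

Step 2 — compute geometric multiplicities via the rank-nullity identity g(λ) = n − rank(A − λI):
  rank(A − (0)·I) = 1, so dim ker(A − (0)·I) = n − 1 = 4

Summary:
  λ = 0: algebraic multiplicity = 5, geometric multiplicity = 4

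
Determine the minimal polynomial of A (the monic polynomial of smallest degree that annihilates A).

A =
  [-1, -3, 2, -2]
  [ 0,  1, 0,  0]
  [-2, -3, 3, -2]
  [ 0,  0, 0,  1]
x^2 - 2*x + 1

The characteristic polynomial is χ_A(x) = (x - 1)^4, so the eigenvalues are known. The minimal polynomial is
  m_A(x) = Π_λ (x − λ)^{k_λ}
where k_λ is the size of the *largest* Jordan block for λ (equivalently, the smallest k with (A − λI)^k v = 0 for every generalised eigenvector v of λ).

  λ = 1: largest Jordan block has size 2, contributing (x − 1)^2

So m_A(x) = (x - 1)^2 = x^2 - 2*x + 1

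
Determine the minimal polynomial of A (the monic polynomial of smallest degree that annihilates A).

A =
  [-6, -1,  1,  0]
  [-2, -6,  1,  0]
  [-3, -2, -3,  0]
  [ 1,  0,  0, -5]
x^3 + 15*x^2 + 75*x + 125

The characteristic polynomial is χ_A(x) = (x + 5)^4, so the eigenvalues are known. The minimal polynomial is
  m_A(x) = Π_λ (x − λ)^{k_λ}
where k_λ is the size of the *largest* Jordan block for λ (equivalently, the smallest k with (A − λI)^k v = 0 for every generalised eigenvector v of λ).

  λ = -5: largest Jordan block has size 3, contributing (x + 5)^3

So m_A(x) = (x + 5)^3 = x^3 + 15*x^2 + 75*x + 125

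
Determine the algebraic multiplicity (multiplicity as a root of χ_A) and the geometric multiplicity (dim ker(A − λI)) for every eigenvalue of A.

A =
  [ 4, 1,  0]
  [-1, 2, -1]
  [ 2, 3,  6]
λ = 4: alg = 3, geom = 1

Step 1 — factor the characteristic polynomial to read off the algebraic multiplicities:
  χ_A(x) = (x - 4)^3

Step 2 — compute geometric multiplicities via the rank-nullity identity g(λ) = n − rank(A − λI):
  rank(A − (4)·I) = 2, so dim ker(A − (4)·I) = n − 2 = 1

Summary:
  λ = 4: algebraic multiplicity = 3, geometric multiplicity = 1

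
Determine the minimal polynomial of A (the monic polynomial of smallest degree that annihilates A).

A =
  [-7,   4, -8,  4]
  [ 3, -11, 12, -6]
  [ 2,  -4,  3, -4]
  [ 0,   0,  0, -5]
x^2 + 10*x + 25

The characteristic polynomial is χ_A(x) = (x + 5)^4, so the eigenvalues are known. The minimal polynomial is
  m_A(x) = Π_λ (x − λ)^{k_λ}
where k_λ is the size of the *largest* Jordan block for λ (equivalently, the smallest k with (A − λI)^k v = 0 for every generalised eigenvector v of λ).

  λ = -5: largest Jordan block has size 2, contributing (x + 5)^2

So m_A(x) = (x + 5)^2 = x^2 + 10*x + 25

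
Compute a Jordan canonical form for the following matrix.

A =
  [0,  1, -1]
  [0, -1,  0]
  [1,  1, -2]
J_2(-1) ⊕ J_1(-1)

The characteristic polynomial is
  det(x·I − A) = x^3 + 3*x^2 + 3*x + 1 = (x + 1)^3

Eigenvalues and multiplicities (the geometric multiplicity of λ is n − rank(A − λI), which equals the number of Jordan blocks for λ):
  λ = -1: algebraic multiplicity = 3, geometric multiplicity = 2

Determining the block sizes for each eigenvalue:
  λ = -1: 2 blocks summing to 3 forces exactly one block of size 2 and the rest size 1 → block sizes [2, 1]

Assembling the blocks gives a Jordan form
J =
  [-1,  1,  0]
  [ 0, -1,  0]
  [ 0,  0, -1]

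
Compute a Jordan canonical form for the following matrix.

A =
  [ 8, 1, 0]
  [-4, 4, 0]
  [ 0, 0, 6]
J_2(6) ⊕ J_1(6)

The characteristic polynomial is
  det(x·I − A) = x^3 - 18*x^2 + 108*x - 216 = (x - 6)^3

Eigenvalues and multiplicities (the geometric multiplicity of λ is n − rank(A − λI), which equals the number of Jordan blocks for λ):
  λ = 6: algebraic multiplicity = 3, geometric multiplicity = 2

Determining the block sizes for each eigenvalue:
  λ = 6: 2 blocks summing to 3 forces exactly one block of size 2 and the rest size 1 → block sizes [2, 1]

Assembling the blocks gives a Jordan form
J =
  [6, 1, 0]
  [0, 6, 0]
  [0, 0, 6]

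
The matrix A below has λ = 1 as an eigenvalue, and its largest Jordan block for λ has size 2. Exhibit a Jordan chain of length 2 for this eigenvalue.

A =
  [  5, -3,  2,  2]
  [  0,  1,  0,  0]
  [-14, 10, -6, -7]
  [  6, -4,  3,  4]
A Jordan chain for λ = 1 of length 2:
v_1 = (4, 0, -14, 6)ᵀ
v_2 = (1, 0, 0, 0)ᵀ

Let N = A − (1)·I. We want v_2 with N^2 v_2 = 0 but N^1 v_2 ≠ 0; then v_{j-1} := N · v_j for j = 2, …, 2.

Pick v_2 = (1, 0, 0, 0)ᵀ.
Then v_1 = N · v_2 = (4, 0, -14, 6)ᵀ.

Sanity check: (A − (1)·I) v_1 = (0, 0, 0, 0)ᵀ = 0. ✓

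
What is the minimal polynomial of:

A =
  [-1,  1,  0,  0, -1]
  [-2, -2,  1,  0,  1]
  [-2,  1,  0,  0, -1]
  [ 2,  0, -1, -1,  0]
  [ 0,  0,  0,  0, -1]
x^3 + 3*x^2 + 3*x + 1

The characteristic polynomial is χ_A(x) = (x + 1)^5, so the eigenvalues are known. The minimal polynomial is
  m_A(x) = Π_λ (x − λ)^{k_λ}
where k_λ is the size of the *largest* Jordan block for λ (equivalently, the smallest k with (A − λI)^k v = 0 for every generalised eigenvector v of λ).

  λ = -1: largest Jordan block has size 3, contributing (x + 1)^3

So m_A(x) = (x + 1)^3 = x^3 + 3*x^2 + 3*x + 1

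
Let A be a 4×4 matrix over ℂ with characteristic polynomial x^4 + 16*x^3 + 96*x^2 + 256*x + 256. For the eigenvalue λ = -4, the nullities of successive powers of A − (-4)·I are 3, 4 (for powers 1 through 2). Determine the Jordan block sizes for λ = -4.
Block sizes for λ = -4: [2, 1, 1]

From the dimensions of kernels of powers, the number of Jordan blocks of size at least j is d_j − d_{j−1} where d_j = dim ker(N^j) (with d_0 = 0). Computing the differences gives [3, 1].
The number of blocks of size exactly k is (#blocks of size ≥ k) − (#blocks of size ≥ k + 1), so the partition is: 2 block(s) of size 1, 1 block(s) of size 2.
In nonincreasing order the block sizes are [2, 1, 1].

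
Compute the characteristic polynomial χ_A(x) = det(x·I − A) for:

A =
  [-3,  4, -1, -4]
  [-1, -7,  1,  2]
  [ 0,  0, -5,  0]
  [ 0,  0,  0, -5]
x^4 + 20*x^3 + 150*x^2 + 500*x + 625

Expanding det(x·I − A) (e.g. by cofactor expansion or by noting that A is similar to its Jordan form J, which has the same characteristic polynomial as A) gives
  χ_A(x) = x^4 + 20*x^3 + 150*x^2 + 500*x + 625
which factors as (x + 5)^4. The eigenvalues (with algebraic multiplicities) are λ = -5 with multiplicity 4.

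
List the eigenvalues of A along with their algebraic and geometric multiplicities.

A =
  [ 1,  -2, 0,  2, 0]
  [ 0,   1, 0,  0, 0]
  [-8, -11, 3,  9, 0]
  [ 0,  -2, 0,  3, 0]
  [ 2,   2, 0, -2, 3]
λ = 1: alg = 2, geom = 2; λ = 3: alg = 3, geom = 2

Step 1 — factor the characteristic polynomial to read off the algebraic multiplicities:
  χ_A(x) = (x - 3)^3*(x - 1)^2

Step 2 — compute geometric multiplicities via the rank-nullity identity g(λ) = n − rank(A − λI):
  rank(A − (1)·I) = 3, so dim ker(A − (1)·I) = n − 3 = 2
  rank(A − (3)·I) = 3, so dim ker(A − (3)·I) = n − 3 = 2

Summary:
  λ = 1: algebraic multiplicity = 2, geometric multiplicity = 2
  λ = 3: algebraic multiplicity = 3, geometric multiplicity = 2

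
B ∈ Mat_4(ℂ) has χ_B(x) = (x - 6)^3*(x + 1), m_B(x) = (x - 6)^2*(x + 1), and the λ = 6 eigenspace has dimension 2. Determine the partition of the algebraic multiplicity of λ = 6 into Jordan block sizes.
Block sizes for λ = 6: [2, 1]

Step 1 — from the characteristic polynomial, algebraic multiplicity of λ = 6 is 3. From dim ker(B − (6)·I) = 2, there are exactly 2 Jordan blocks for λ = 6.
Step 2 — from the minimal polynomial, the factor (x − 6)^2 tells us the largest block for λ = 6 has size 2.
Step 3 — with total size 3, 2 blocks, and largest block 2, the block sizes (in nonincreasing order) are [2, 1].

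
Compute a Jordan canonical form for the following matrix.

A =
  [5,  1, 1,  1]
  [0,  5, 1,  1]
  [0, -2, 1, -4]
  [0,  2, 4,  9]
J_3(5) ⊕ J_1(5)

The characteristic polynomial is
  det(x·I − A) = x^4 - 20*x^3 + 150*x^2 - 500*x + 625 = (x - 5)^4

Eigenvalues and multiplicities (the geometric multiplicity of λ is n − rank(A − λI), which equals the number of Jordan blocks for λ):
  λ = 5: algebraic multiplicity = 4, geometric multiplicity = 2

Determining the block sizes for each eigenvalue:
  λ = 5: with am = 4 and gm = 2, the partition is not yet determined (e.g. several partitions of 4 into 2 parts exist). Let N = A − (5)·I. Computing rank(N^1) = 2, rank(N^2) = 1, rank(N^3) = 0; the number of blocks of size ≥ j is rank(N^{j−1}) − rank(N^j), giving [2, 1, 1]. So we have 1 block(s) of size 3, 1 block(s) of size 1 → block sizes [3, 1]

Assembling the blocks gives a Jordan form
J =
  [5, 1, 0, 0]
  [0, 5, 1, 0]
  [0, 0, 5, 0]
  [0, 0, 0, 5]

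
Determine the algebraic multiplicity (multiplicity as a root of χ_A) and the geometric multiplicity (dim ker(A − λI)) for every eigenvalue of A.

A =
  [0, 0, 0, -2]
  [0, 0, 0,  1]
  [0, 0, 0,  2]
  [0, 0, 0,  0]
λ = 0: alg = 4, geom = 3

Step 1 — factor the characteristic polynomial to read off the algebraic multiplicities:
  χ_A(x) = x^4

Step 2 — compute geometric multiplicities via the rank-nullity identity g(λ) = n − rank(A − λI):
  rank(A − (0)·I) = 1, so dim ker(A − (0)·I) = n − 1 = 3

Summary:
  λ = 0: algebraic multiplicity = 4, geometric multiplicity = 3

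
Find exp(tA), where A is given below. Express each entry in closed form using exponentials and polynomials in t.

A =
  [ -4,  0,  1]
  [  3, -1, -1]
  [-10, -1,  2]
e^{tA} =
  [-t^2*exp(-t)/2 - 3*t*exp(-t) + exp(-t), -t^2*exp(-t)/2, t*exp(-t)]
  [t^2*exp(-t)/2 + 3*t*exp(-t), t^2*exp(-t)/2 + exp(-t), -t*exp(-t)]
  [-3*t^2*exp(-t)/2 - 10*t*exp(-t), -3*t^2*exp(-t)/2 - t*exp(-t), 3*t*exp(-t) + exp(-t)]

Strategy: write A = P · J · P⁻¹ where J is a Jordan canonical form, so e^{tA} = P · e^{tJ} · P⁻¹, and e^{tJ} can be computed block-by-block.

A has Jordan form
J =
  [-1,  1,  0]
  [ 0, -1,  1]
  [ 0,  0, -1]
(up to reordering of blocks).

Per-block formulas:
  For a 3×3 Jordan block J_3(-1): exp(t · J_3(-1)) = e^(-1t)·(I + t·N + (t^2/2)·N^2), where N is the 3×3 nilpotent shift.

After assembling e^{tJ} and conjugating by P, we get:

e^{tA} =
  [-t^2*exp(-t)/2 - 3*t*exp(-t) + exp(-t), -t^2*exp(-t)/2, t*exp(-t)]
  [t^2*exp(-t)/2 + 3*t*exp(-t), t^2*exp(-t)/2 + exp(-t), -t*exp(-t)]
  [-3*t^2*exp(-t)/2 - 10*t*exp(-t), -3*t^2*exp(-t)/2 - t*exp(-t), 3*t*exp(-t) + exp(-t)]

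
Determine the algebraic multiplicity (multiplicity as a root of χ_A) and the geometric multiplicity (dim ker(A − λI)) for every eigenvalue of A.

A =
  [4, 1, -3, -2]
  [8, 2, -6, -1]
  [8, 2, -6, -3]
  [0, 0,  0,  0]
λ = 0: alg = 4, geom = 2

Step 1 — factor the characteristic polynomial to read off the algebraic multiplicities:
  χ_A(x) = x^4

Step 2 — compute geometric multiplicities via the rank-nullity identity g(λ) = n − rank(A − λI):
  rank(A − (0)·I) = 2, so dim ker(A − (0)·I) = n − 2 = 2

Summary:
  λ = 0: algebraic multiplicity = 4, geometric multiplicity = 2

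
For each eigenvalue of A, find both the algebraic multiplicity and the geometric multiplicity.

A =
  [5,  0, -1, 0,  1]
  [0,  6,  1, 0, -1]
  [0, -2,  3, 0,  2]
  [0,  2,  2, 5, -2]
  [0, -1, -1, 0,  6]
λ = 5: alg = 5, geom = 3

Step 1 — factor the characteristic polynomial to read off the algebraic multiplicities:
  χ_A(x) = (x - 5)^5

Step 2 — compute geometric multiplicities via the rank-nullity identity g(λ) = n − rank(A − λI):
  rank(A − (5)·I) = 2, so dim ker(A − (5)·I) = n − 2 = 3

Summary:
  λ = 5: algebraic multiplicity = 5, geometric multiplicity = 3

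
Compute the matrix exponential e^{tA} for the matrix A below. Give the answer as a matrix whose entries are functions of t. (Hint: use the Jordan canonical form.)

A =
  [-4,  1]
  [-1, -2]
e^{tA} =
  [-t*exp(-3*t) + exp(-3*t), t*exp(-3*t)]
  [-t*exp(-3*t), t*exp(-3*t) + exp(-3*t)]

Strategy: write A = P · J · P⁻¹ where J is a Jordan canonical form, so e^{tA} = P · e^{tJ} · P⁻¹, and e^{tJ} can be computed block-by-block.

A has Jordan form
J =
  [-3,  1]
  [ 0, -3]
(up to reordering of blocks).

Per-block formulas:
  For a 2×2 Jordan block J_2(-3): exp(t · J_2(-3)) = e^(-3t)·(I + t·N), where N is the 2×2 nilpotent shift.

After assembling e^{tJ} and conjugating by P, we get:

e^{tA} =
  [-t*exp(-3*t) + exp(-3*t), t*exp(-3*t)]
  [-t*exp(-3*t), t*exp(-3*t) + exp(-3*t)]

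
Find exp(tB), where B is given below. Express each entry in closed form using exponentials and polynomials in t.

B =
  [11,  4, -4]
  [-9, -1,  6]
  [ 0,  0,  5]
e^{tB} =
  [6*t*exp(5*t) + exp(5*t), 4*t*exp(5*t), -4*t*exp(5*t)]
  [-9*t*exp(5*t), -6*t*exp(5*t) + exp(5*t), 6*t*exp(5*t)]
  [0, 0, exp(5*t)]

Strategy: write B = P · J · P⁻¹ where J is a Jordan canonical form, so e^{tB} = P · e^{tJ} · P⁻¹, and e^{tJ} can be computed block-by-block.

B has Jordan form
J =
  [5, 1, 0]
  [0, 5, 0]
  [0, 0, 5]
(up to reordering of blocks).

Per-block formulas:
  For a 1×1 block at λ = 5: exp(t · [5]) = [e^(5t)].
  For a 2×2 Jordan block J_2(5): exp(t · J_2(5)) = e^(5t)·(I + t·N), where N is the 2×2 nilpotent shift.

After assembling e^{tJ} and conjugating by P, we get:

e^{tB} =
  [6*t*exp(5*t) + exp(5*t), 4*t*exp(5*t), -4*t*exp(5*t)]
  [-9*t*exp(5*t), -6*t*exp(5*t) + exp(5*t), 6*t*exp(5*t)]
  [0, 0, exp(5*t)]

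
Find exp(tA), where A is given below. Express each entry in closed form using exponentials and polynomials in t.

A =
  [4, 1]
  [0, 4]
e^{tA} =
  [exp(4*t), t*exp(4*t)]
  [0, exp(4*t)]

Strategy: write A = P · J · P⁻¹ where J is a Jordan canonical form, so e^{tA} = P · e^{tJ} · P⁻¹, and e^{tJ} can be computed block-by-block.

A has Jordan form
J =
  [4, 1]
  [0, 4]
(up to reordering of blocks).

Per-block formulas:
  For a 2×2 Jordan block J_2(4): exp(t · J_2(4)) = e^(4t)·(I + t·N), where N is the 2×2 nilpotent shift.

After assembling e^{tJ} and conjugating by P, we get:

e^{tA} =
  [exp(4*t), t*exp(4*t)]
  [0, exp(4*t)]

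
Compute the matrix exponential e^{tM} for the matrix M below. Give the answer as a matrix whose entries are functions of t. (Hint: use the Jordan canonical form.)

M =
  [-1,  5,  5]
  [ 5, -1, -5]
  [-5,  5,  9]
e^{tM} =
  [exp(-t), exp(4*t) - exp(-t), exp(4*t) - exp(-t)]
  [exp(4*t) - exp(-t), exp(-t), -exp(4*t) + exp(-t)]
  [-exp(4*t) + exp(-t), exp(4*t) - exp(-t), 2*exp(4*t) - exp(-t)]

Strategy: write M = P · J · P⁻¹ where J is a Jordan canonical form, so e^{tM} = P · e^{tJ} · P⁻¹, and e^{tJ} can be computed block-by-block.

M has Jordan form
J =
  [-1, 0, 0]
  [ 0, 4, 0]
  [ 0, 0, 4]
(up to reordering of blocks).

Per-block formulas:
  For a 1×1 block at λ = -1: exp(t · [-1]) = [e^(-1t)].
  For a 1×1 block at λ = 4: exp(t · [4]) = [e^(4t)].

After assembling e^{tJ} and conjugating by P, we get:

e^{tM} =
  [exp(-t), exp(4*t) - exp(-t), exp(4*t) - exp(-t)]
  [exp(4*t) - exp(-t), exp(-t), -exp(4*t) + exp(-t)]
  [-exp(4*t) + exp(-t), exp(4*t) - exp(-t), 2*exp(4*t) - exp(-t)]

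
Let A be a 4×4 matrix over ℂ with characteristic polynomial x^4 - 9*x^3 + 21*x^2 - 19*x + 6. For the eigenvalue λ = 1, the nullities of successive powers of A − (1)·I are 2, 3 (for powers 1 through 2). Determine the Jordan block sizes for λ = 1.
Block sizes for λ = 1: [2, 1]

From the dimensions of kernels of powers, the number of Jordan blocks of size at least j is d_j − d_{j−1} where d_j = dim ker(N^j) (with d_0 = 0). Computing the differences gives [2, 1].
The number of blocks of size exactly k is (#blocks of size ≥ k) − (#blocks of size ≥ k + 1), so the partition is: 1 block(s) of size 1, 1 block(s) of size 2.
In nonincreasing order the block sizes are [2, 1].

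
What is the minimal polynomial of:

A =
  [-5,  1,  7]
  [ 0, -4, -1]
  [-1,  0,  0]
x^3 + 9*x^2 + 27*x + 27

The characteristic polynomial is χ_A(x) = (x + 3)^3, so the eigenvalues are known. The minimal polynomial is
  m_A(x) = Π_λ (x − λ)^{k_λ}
where k_λ is the size of the *largest* Jordan block for λ (equivalently, the smallest k with (A − λI)^k v = 0 for every generalised eigenvector v of λ).

  λ = -3: largest Jordan block has size 3, contributing (x + 3)^3

So m_A(x) = (x + 3)^3 = x^3 + 9*x^2 + 27*x + 27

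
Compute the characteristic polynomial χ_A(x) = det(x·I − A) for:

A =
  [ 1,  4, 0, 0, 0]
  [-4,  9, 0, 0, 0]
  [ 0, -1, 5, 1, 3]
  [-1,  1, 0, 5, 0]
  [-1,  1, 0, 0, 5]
x^5 - 25*x^4 + 250*x^3 - 1250*x^2 + 3125*x - 3125

Expanding det(x·I − A) (e.g. by cofactor expansion or by noting that A is similar to its Jordan form J, which has the same characteristic polynomial as A) gives
  χ_A(x) = x^5 - 25*x^4 + 250*x^3 - 1250*x^2 + 3125*x - 3125
which factors as (x - 5)^5. The eigenvalues (with algebraic multiplicities) are λ = 5 with multiplicity 5.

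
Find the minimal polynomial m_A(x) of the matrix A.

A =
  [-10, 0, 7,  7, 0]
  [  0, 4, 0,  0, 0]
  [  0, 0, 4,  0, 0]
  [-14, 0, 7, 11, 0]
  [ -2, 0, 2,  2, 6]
x^3 - 7*x^2 - 6*x + 72

The characteristic polynomial is χ_A(x) = (x - 6)*(x - 4)^3*(x + 3), so the eigenvalues are known. The minimal polynomial is
  m_A(x) = Π_λ (x − λ)^{k_λ}
where k_λ is the size of the *largest* Jordan block for λ (equivalently, the smallest k with (A − λI)^k v = 0 for every generalised eigenvector v of λ).

  λ = -3: largest Jordan block has size 1, contributing (x + 3)
  λ = 4: largest Jordan block has size 1, contributing (x − 4)
  λ = 6: largest Jordan block has size 1, contributing (x − 6)

So m_A(x) = (x - 6)*(x - 4)*(x + 3) = x^3 - 7*x^2 - 6*x + 72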